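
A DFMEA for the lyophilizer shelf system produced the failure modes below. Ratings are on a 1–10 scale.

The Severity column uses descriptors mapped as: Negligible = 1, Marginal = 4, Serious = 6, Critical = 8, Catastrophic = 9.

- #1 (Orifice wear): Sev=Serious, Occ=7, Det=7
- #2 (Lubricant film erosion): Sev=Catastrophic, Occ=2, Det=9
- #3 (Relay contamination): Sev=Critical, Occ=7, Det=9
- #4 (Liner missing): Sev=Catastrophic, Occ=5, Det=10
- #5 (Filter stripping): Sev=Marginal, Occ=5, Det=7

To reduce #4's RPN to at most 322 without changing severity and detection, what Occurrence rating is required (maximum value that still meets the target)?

#4: S=9, O=5, D=10 → current RPN = 450.
Fixed product = 90. Need 90 × O ≤ 322, so O ≤ 322/90 = 3.58.
Maximum integer Occurrence rating = 3 (gives RPN 270; O=4 would give 360 > 322).

3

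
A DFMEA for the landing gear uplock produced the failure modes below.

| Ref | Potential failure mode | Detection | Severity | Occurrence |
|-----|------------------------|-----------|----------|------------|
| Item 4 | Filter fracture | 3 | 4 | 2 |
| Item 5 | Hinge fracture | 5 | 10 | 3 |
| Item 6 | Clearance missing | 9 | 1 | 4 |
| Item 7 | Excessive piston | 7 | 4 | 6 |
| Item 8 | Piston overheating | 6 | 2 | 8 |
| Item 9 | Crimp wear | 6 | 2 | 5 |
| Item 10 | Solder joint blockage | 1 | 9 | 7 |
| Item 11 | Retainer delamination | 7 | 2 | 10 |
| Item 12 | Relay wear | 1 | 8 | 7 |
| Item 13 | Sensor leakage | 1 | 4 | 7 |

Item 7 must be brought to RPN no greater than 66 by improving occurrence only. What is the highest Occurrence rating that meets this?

2

Item 7: S=4, O=6, D=7 → current RPN = 168.
Fixed product = 28. Need 28 × O ≤ 66, so O ≤ 66/28 = 2.36.
Maximum integer Occurrence rating = 2 (gives RPN 56; O=3 would give 84 > 66).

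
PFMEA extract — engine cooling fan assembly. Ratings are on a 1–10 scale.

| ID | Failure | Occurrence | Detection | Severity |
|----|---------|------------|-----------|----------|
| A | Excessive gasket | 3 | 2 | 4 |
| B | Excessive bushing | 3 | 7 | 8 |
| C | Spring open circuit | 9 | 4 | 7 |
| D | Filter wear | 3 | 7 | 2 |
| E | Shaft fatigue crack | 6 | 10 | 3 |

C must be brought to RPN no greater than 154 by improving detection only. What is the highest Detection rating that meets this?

2

C: S=7, O=9, D=4 → current RPN = 252.
Fixed product = 63. Need 63 × D ≤ 154, so D ≤ 154/63 = 2.44.
Maximum integer Detection rating = 2 (gives RPN 126; D=3 would give 189 > 154).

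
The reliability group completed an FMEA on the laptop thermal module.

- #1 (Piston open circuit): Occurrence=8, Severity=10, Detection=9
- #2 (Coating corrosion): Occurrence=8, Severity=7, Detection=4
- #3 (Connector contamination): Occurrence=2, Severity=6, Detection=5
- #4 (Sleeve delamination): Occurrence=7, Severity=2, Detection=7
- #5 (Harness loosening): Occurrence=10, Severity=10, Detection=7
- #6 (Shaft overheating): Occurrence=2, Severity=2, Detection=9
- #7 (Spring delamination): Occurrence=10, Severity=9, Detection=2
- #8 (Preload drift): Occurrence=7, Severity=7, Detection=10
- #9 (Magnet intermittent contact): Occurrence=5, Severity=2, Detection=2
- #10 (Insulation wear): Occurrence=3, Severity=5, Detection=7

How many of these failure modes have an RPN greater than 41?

RPN = Severity × Occurrence × Detection:
  #1: 10 × 8 × 9 = 720
  #2: 7 × 8 × 4 = 224
  #3: 6 × 2 × 5 = 60
  #4: 2 × 7 × 7 = 98
  #5: 10 × 10 × 7 = 700
  #6: 2 × 2 × 9 = 36
  #7: 9 × 10 × 2 = 180
  #8: 7 × 7 × 10 = 490
  #9: 2 × 5 × 2 = 20
  #10: 5 × 3 × 7 = 105
Modes with RPN > 41: #1 (720), #2 (224), #3 (60), #4 (98), #5 (700), #7 (180), #8 (490), #10 (105) → 8.

8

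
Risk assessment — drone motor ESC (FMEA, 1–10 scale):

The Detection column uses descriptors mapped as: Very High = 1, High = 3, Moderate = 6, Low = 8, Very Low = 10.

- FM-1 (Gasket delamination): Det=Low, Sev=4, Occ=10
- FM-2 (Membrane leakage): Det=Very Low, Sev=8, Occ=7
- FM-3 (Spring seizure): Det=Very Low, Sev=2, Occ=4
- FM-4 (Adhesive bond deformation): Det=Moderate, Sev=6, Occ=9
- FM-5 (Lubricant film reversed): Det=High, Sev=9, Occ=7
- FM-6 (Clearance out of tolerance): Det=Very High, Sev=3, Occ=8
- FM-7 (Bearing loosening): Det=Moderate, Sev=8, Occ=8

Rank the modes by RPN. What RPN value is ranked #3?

RPN = Severity × Occurrence × Detection:
  FM-1: 4 × 10 × 8 = 320
  FM-2: 8 × 7 × 10 = 560
  FM-3: 2 × 4 × 10 = 80
  FM-4: 6 × 9 × 6 = 324
  FM-5: 9 × 7 × 3 = 189
  FM-6: 3 × 8 × 1 = 24
  FM-7: 8 × 8 × 6 = 384
Sorted descending: 560, 384, 324, 320, 189, 80, 24.
The third-highest RPN is 324 (FM-4).

324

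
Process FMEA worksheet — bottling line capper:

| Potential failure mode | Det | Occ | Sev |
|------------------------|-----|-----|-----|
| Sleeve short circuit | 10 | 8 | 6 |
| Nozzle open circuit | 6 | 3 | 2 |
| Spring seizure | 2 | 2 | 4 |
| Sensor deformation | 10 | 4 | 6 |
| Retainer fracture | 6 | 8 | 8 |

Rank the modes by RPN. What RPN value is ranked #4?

36

RPN = Severity × Occurrence × Detection:
  Sleeve short circuit: 6 × 8 × 10 = 480
  Nozzle open circuit: 2 × 3 × 6 = 36
  Spring seizure: 4 × 2 × 2 = 16
  Sensor deformation: 6 × 4 × 10 = 240
  Retainer fracture: 8 × 8 × 6 = 384
Sorted descending: 480, 384, 240, 36, 16.
The fourth-highest RPN is 36 (Nozzle open circuit).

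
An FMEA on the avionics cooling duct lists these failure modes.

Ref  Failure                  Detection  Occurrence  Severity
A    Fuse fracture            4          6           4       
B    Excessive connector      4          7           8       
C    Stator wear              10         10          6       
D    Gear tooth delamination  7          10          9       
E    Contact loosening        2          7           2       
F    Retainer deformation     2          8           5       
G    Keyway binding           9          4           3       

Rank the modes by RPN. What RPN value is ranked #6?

80

RPN = Severity × Occurrence × Detection:
  A: 4 × 6 × 4 = 96
  B: 8 × 7 × 4 = 224
  C: 6 × 10 × 10 = 600
  D: 9 × 10 × 7 = 630
  E: 2 × 7 × 2 = 28
  F: 5 × 8 × 2 = 80
  G: 3 × 4 × 9 = 108
Sorted descending: 630, 600, 224, 108, 96, 80, 28.
The sixth-highest RPN is 80 (F).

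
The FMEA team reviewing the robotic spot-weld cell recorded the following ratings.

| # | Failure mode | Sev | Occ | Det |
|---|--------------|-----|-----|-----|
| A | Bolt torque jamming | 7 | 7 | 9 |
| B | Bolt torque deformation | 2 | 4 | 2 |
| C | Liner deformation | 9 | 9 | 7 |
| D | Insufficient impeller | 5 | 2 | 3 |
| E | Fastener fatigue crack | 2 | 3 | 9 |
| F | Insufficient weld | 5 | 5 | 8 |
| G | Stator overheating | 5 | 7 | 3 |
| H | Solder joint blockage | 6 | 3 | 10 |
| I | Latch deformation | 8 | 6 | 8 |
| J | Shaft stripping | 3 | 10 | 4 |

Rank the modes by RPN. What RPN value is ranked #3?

384

RPN = Severity × Occurrence × Detection:
  A: 7 × 7 × 9 = 441
  B: 2 × 4 × 2 = 16
  C: 9 × 9 × 7 = 567
  D: 5 × 2 × 3 = 30
  E: 2 × 3 × 9 = 54
  F: 5 × 5 × 8 = 200
  G: 5 × 7 × 3 = 105
  H: 6 × 3 × 10 = 180
  I: 8 × 6 × 8 = 384
  J: 3 × 10 × 4 = 120
Sorted descending: 567, 441, 384, 200, 180, 120, 105, 54, 30, 16.
The third-highest RPN is 384 (I).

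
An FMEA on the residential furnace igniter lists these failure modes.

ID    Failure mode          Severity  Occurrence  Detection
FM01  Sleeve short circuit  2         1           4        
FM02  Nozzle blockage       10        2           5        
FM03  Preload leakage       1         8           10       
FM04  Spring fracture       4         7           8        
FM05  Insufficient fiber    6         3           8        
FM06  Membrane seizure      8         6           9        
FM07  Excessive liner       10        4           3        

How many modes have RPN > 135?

3

RPN = Severity × Occurrence × Detection:
  FM01: 2 × 1 × 4 = 8
  FM02: 10 × 2 × 5 = 100
  FM03: 1 × 8 × 10 = 80
  FM04: 4 × 7 × 8 = 224
  FM05: 6 × 3 × 8 = 144
  FM06: 8 × 6 × 9 = 432
  FM07: 10 × 4 × 3 = 120
Modes with RPN > 135: FM04 (224), FM05 (144), FM06 (432) → 3.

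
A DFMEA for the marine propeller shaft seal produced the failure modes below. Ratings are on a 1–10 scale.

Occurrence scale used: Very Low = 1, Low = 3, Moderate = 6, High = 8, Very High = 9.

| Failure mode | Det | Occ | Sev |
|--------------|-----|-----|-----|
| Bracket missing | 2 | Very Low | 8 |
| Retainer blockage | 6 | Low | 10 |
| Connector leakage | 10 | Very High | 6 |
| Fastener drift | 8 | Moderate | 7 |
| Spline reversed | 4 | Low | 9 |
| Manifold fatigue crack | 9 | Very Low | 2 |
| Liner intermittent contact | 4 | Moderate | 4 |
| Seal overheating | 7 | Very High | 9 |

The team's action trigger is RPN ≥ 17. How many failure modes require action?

7

RPN = Severity × Occurrence × Detection:
  Bracket missing: 8 × 1 × 2 = 16
  Retainer blockage: 10 × 3 × 6 = 180
  Connector leakage: 6 × 9 × 10 = 540
  Fastener drift: 7 × 6 × 8 = 336
  Spline reversed: 9 × 3 × 4 = 108
  Manifold fatigue crack: 2 × 1 × 9 = 18
  Liner intermittent contact: 4 × 6 × 4 = 96
  Seal overheating: 9 × 9 × 7 = 567
Modes with RPN ≥ 17: Retainer blockage (180), Connector leakage (540), Fastener drift (336), Spline reversed (108), Manifold fatigue crack (18), Liner intermittent contact (96), Seal overheating (567) → 7.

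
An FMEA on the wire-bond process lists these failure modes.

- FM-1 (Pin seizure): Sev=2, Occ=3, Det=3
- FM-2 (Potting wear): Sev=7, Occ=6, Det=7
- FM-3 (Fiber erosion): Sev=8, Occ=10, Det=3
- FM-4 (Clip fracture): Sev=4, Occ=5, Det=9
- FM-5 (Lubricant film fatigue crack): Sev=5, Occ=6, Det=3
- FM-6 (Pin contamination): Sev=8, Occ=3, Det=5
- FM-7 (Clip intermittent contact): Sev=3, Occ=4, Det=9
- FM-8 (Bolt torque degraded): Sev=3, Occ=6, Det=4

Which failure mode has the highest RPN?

RPN = Severity × Occurrence × Detection:
  FM-1: 2 × 3 × 3 = 18
  FM-2: 7 × 6 × 7 = 294
  FM-3: 8 × 10 × 3 = 240
  FM-4: 4 × 5 × 9 = 180
  FM-5: 5 × 6 × 3 = 90
  FM-6: 8 × 3 × 5 = 120
  FM-7: 3 × 4 × 9 = 108
  FM-8: 3 × 6 × 4 = 72
Highest RPN is 294 → FM-2.

FM-2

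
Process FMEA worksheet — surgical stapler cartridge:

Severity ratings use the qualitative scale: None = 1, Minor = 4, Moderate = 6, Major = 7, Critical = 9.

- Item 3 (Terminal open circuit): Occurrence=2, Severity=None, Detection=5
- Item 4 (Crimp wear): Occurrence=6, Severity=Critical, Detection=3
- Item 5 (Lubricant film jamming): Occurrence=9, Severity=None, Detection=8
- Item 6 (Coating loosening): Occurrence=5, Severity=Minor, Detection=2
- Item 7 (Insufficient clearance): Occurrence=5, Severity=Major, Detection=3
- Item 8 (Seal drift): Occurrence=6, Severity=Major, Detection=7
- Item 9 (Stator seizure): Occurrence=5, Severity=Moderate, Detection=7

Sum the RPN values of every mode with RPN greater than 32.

883

RPN = Severity × Occurrence × Detection:
  Item 3: 1 × 2 × 5 = 10
  Item 4: 9 × 6 × 3 = 162
  Item 5: 1 × 9 × 8 = 72
  Item 6: 4 × 5 × 2 = 40
  Item 7: 7 × 5 × 3 = 105
  Item 8: 7 × 6 × 7 = 294
  Item 9: 6 × 5 × 7 = 210
RPN > 32: Item 4 (162), Item 5 (72), Item 6 (40), Item 7 (105), Item 8 (294), Item 9 (210).
Sum: 162 + 72 + 40 + 105 + 294 + 210 = 883.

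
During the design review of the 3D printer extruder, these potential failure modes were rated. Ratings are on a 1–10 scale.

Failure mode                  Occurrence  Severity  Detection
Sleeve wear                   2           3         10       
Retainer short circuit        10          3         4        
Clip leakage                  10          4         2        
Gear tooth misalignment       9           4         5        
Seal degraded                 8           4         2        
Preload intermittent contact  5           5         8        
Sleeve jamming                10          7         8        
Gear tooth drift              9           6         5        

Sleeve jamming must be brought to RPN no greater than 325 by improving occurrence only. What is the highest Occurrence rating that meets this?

5

Sleeve jamming: S=7, O=10, D=8 → current RPN = 560.
Fixed product = 56. Need 56 × O ≤ 325, so O ≤ 325/56 = 5.80.
Maximum integer Occurrence rating = 5 (gives RPN 280; O=6 would give 336 > 325).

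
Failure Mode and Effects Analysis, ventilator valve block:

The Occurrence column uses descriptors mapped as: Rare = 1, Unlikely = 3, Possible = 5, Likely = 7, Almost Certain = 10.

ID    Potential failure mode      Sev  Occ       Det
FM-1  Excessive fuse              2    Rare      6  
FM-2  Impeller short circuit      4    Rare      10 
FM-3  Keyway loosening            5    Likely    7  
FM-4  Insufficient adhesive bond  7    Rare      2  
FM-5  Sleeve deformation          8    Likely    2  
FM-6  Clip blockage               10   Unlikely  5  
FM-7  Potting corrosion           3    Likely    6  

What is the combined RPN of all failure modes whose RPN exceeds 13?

RPN = Severity × Occurrence × Detection:
  FM-1: 2 × 1 × 6 = 12
  FM-2: 4 × 1 × 10 = 40
  FM-3: 5 × 7 × 7 = 245
  FM-4: 7 × 1 × 2 = 14
  FM-5: 8 × 7 × 2 = 112
  FM-6: 10 × 3 × 5 = 150
  FM-7: 3 × 7 × 6 = 126
RPN > 13: FM-2 (40), FM-3 (245), FM-4 (14), FM-5 (112), FM-6 (150), FM-7 (126).
Sum: 40 + 245 + 14 + 112 + 150 + 126 = 687.

687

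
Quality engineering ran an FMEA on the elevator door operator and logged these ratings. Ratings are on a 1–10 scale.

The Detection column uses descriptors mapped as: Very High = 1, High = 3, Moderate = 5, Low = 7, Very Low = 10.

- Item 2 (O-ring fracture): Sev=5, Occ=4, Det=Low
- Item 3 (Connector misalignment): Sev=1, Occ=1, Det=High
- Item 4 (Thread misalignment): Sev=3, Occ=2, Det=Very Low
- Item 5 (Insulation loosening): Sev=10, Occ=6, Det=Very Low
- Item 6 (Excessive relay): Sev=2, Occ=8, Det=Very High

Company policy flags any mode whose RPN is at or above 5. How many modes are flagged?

4

RPN = Severity × Occurrence × Detection:
  Item 2: 5 × 4 × 7 = 140
  Item 3: 1 × 1 × 3 = 3
  Item 4: 3 × 2 × 10 = 60
  Item 5: 10 × 6 × 10 = 600
  Item 6: 2 × 8 × 1 = 16
Modes with RPN ≥ 5: Item 2 (140), Item 4 (60), Item 5 (600), Item 6 (16) → 4.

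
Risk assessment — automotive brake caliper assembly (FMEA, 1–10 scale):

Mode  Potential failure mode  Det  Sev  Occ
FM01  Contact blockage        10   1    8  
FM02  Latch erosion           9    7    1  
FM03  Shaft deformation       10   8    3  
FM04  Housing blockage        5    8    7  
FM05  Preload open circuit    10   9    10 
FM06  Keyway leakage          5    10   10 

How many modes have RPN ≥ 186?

RPN = Severity × Occurrence × Detection:
  FM01: 1 × 8 × 10 = 80
  FM02: 7 × 1 × 9 = 63
  FM03: 8 × 3 × 10 = 240
  FM04: 8 × 7 × 5 = 280
  FM05: 9 × 10 × 10 = 900
  FM06: 10 × 10 × 5 = 500
Modes with RPN ≥ 186: FM03 (240), FM04 (280), FM05 (900), FM06 (500) → 4.

4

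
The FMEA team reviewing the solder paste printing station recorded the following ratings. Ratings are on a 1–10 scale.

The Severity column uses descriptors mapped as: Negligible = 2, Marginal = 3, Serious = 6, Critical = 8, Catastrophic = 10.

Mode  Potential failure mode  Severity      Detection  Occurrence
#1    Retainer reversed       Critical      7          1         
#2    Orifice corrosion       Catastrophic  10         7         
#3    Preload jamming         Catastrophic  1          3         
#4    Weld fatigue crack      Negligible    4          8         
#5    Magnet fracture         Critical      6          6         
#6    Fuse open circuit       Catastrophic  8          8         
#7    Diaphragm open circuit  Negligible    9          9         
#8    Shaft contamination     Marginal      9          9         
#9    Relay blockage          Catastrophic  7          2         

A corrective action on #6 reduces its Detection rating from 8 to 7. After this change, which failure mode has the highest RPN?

RPN = Severity × Occurrence × Detection:
  #1: 8 × 1 × 7 = 56
  #2: 10 × 7 × 10 = 700
  #3: 10 × 3 × 1 = 30
  #4: 2 × 8 × 4 = 64
  #5: 8 × 6 × 6 = 288
  #6: 10 × 8 × 8 = 640
  #7: 2 × 9 × 9 = 162
  #8: 3 × 9 × 9 = 243
  #9: 10 × 2 × 7 = 140
After action: #6 → 10 × 8 × 7 = 560.
Revised RPNs: #2=700, #6=560, #5=288, #8=243, #7=162, #9=140, #4=64, #1=56, #3=30.
Highest is now #2 (700).

#2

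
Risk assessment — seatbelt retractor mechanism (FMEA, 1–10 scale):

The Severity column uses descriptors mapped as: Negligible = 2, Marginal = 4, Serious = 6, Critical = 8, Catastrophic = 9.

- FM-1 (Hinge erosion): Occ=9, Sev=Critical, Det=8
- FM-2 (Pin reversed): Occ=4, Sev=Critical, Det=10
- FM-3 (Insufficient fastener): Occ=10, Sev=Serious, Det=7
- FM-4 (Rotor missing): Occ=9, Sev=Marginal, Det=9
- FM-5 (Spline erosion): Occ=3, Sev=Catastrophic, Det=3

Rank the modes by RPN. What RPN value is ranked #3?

RPN = Severity × Occurrence × Detection:
  FM-1: 8 × 9 × 8 = 576
  FM-2: 8 × 4 × 10 = 320
  FM-3: 6 × 10 × 7 = 420
  FM-4: 4 × 9 × 9 = 324
  FM-5: 9 × 3 × 3 = 81
Sorted descending: 576, 420, 324, 320, 81.
The third-highest RPN is 324 (FM-4).

324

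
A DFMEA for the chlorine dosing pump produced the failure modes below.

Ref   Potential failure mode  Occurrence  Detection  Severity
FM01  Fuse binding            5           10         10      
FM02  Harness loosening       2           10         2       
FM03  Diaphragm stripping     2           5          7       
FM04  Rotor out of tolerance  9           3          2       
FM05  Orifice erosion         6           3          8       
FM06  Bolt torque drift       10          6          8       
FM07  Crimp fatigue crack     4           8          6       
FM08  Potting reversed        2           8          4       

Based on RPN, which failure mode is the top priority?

RPN = Severity × Occurrence × Detection:
  FM01: 10 × 5 × 10 = 500
  FM02: 2 × 2 × 10 = 40
  FM03: 7 × 2 × 5 = 70
  FM04: 2 × 9 × 3 = 54
  FM05: 8 × 6 × 3 = 144
  FM06: 8 × 10 × 6 = 480
  FM07: 6 × 4 × 8 = 192
  FM08: 4 × 2 × 8 = 64
Highest RPN is 500 → FM01.

FM01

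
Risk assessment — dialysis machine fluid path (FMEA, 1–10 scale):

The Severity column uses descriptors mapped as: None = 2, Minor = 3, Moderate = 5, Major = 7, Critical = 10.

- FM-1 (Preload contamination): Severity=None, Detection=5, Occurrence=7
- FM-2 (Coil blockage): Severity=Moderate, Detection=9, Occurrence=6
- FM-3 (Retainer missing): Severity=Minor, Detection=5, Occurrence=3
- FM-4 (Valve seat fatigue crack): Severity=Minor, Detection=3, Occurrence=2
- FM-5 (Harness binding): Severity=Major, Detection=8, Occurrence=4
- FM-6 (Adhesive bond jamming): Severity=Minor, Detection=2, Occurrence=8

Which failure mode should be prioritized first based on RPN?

FM-2

RPN = Severity × Occurrence × Detection:
  FM-1: 2 × 7 × 5 = 70
  FM-2: 5 × 6 × 9 = 270
  FM-3: 3 × 3 × 5 = 45
  FM-4: 3 × 2 × 3 = 18
  FM-5: 7 × 4 × 8 = 224
  FM-6: 3 × 8 × 2 = 48
Highest RPN is 270 → FM-2.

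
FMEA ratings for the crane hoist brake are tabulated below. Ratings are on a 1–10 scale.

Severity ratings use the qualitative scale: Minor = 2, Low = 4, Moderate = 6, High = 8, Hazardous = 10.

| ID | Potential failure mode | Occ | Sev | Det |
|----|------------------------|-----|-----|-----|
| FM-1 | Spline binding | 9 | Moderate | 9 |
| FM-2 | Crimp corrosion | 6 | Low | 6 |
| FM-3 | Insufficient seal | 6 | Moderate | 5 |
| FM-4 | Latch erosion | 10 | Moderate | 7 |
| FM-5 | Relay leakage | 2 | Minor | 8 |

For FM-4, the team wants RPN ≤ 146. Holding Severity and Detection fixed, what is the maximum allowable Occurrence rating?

FM-4: S=6, O=10, D=7 → current RPN = 420.
Fixed product = 42. Need 42 × O ≤ 146, so O ≤ 146/42 = 3.48.
Maximum integer Occurrence rating = 3 (gives RPN 126; O=4 would give 168 > 146).

3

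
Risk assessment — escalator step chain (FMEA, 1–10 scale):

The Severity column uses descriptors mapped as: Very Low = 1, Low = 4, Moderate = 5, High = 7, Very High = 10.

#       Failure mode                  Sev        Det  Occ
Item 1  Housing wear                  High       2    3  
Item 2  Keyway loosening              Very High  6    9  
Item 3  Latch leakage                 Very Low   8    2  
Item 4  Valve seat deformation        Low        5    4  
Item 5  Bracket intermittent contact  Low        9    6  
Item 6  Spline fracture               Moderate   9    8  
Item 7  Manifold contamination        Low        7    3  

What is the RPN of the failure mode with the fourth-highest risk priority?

84

RPN = Severity × Occurrence × Detection:
  Item 1: 7 × 3 × 2 = 42
  Item 2: 10 × 9 × 6 = 540
  Item 3: 1 × 2 × 8 = 16
  Item 4: 4 × 4 × 5 = 80
  Item 5: 4 × 6 × 9 = 216
  Item 6: 5 × 8 × 9 = 360
  Item 7: 4 × 3 × 7 = 84
Sorted descending: 540, 360, 216, 84, 80, 42, 16.
The fourth-highest RPN is 84 (Item 7).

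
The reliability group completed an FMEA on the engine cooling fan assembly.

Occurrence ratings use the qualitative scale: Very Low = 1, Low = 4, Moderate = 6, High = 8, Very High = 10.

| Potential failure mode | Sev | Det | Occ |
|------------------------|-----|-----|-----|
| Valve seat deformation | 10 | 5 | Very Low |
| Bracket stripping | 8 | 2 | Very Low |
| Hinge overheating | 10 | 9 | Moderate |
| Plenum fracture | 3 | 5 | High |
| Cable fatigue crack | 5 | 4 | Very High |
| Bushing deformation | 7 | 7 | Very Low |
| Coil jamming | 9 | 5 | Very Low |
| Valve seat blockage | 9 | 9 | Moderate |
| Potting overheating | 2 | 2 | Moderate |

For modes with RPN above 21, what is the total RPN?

1514

RPN = Severity × Occurrence × Detection:
  Valve seat deformation: 10 × 1 × 5 = 50
  Bracket stripping: 8 × 1 × 2 = 16
  Hinge overheating: 10 × 6 × 9 = 540
  Plenum fracture: 3 × 8 × 5 = 120
  Cable fatigue crack: 5 × 10 × 4 = 200
  Bushing deformation: 7 × 1 × 7 = 49
  Coil jamming: 9 × 1 × 5 = 45
  Valve seat blockage: 9 × 6 × 9 = 486
  Potting overheating: 2 × 6 × 2 = 24
RPN > 21: Valve seat deformation (50), Hinge overheating (540), Plenum fracture (120), Cable fatigue crack (200), Bushing deformation (49), Coil jamming (45), Valve seat blockage (486), Potting overheating (24).
Sum: 50 + 540 + 120 + 200 + 49 + 45 + 486 + 24 = 1514.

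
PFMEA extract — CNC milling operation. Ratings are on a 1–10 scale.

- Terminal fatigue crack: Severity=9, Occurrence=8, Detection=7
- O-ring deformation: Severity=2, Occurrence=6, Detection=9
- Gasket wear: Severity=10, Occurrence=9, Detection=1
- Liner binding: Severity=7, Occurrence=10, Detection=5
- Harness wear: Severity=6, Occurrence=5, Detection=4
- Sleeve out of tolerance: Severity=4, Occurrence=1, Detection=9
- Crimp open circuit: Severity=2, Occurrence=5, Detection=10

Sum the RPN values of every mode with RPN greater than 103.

1082

RPN = Severity × Occurrence × Detection:
  Terminal fatigue crack: 9 × 8 × 7 = 504
  O-ring deformation: 2 × 6 × 9 = 108
  Gasket wear: 10 × 9 × 1 = 90
  Liner binding: 7 × 10 × 5 = 350
  Harness wear: 6 × 5 × 4 = 120
  Sleeve out of tolerance: 4 × 1 × 9 = 36
  Crimp open circuit: 2 × 5 × 10 = 100
RPN > 103: Terminal fatigue crack (504), O-ring deformation (108), Liner binding (350), Harness wear (120).
Sum: 504 + 108 + 350 + 120 = 1082.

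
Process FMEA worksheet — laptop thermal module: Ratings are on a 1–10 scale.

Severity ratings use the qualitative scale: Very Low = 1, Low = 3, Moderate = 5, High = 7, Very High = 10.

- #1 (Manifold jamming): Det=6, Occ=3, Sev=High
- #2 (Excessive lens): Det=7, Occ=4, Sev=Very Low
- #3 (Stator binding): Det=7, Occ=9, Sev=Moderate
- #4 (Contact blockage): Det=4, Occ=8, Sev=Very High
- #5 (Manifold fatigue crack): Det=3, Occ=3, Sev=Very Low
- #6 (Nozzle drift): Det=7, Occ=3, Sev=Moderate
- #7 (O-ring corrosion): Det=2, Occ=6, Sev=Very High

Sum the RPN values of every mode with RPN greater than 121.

RPN = Severity × Occurrence × Detection:
  #1: 7 × 3 × 6 = 126
  #2: 1 × 4 × 7 = 28
  #3: 5 × 9 × 7 = 315
  #4: 10 × 8 × 4 = 320
  #5: 1 × 3 × 3 = 9
  #6: 5 × 3 × 7 = 105
  #7: 10 × 6 × 2 = 120
RPN > 121: #1 (126), #3 (315), #4 (320).
Sum: 126 + 315 + 320 = 761.

761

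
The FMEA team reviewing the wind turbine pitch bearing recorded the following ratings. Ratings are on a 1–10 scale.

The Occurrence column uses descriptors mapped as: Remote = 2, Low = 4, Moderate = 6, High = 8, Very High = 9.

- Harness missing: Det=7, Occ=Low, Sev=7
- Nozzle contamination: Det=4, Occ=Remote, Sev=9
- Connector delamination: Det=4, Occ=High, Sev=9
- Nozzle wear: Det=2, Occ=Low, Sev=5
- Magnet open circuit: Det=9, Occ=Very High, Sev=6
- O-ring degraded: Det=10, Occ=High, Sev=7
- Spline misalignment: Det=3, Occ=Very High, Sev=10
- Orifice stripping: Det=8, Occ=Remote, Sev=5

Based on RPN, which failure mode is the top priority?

O-ring degraded

RPN = Severity × Occurrence × Detection:
  Harness missing: 7 × 4 × 7 = 196
  Nozzle contamination: 9 × 2 × 4 = 72
  Connector delamination: 9 × 8 × 4 = 288
  Nozzle wear: 5 × 4 × 2 = 40
  Magnet open circuit: 6 × 9 × 9 = 486
  O-ring degraded: 7 × 8 × 10 = 560
  Spline misalignment: 10 × 9 × 3 = 270
  Orifice stripping: 5 × 2 × 8 = 80
Highest RPN is 560 → O-ring degraded.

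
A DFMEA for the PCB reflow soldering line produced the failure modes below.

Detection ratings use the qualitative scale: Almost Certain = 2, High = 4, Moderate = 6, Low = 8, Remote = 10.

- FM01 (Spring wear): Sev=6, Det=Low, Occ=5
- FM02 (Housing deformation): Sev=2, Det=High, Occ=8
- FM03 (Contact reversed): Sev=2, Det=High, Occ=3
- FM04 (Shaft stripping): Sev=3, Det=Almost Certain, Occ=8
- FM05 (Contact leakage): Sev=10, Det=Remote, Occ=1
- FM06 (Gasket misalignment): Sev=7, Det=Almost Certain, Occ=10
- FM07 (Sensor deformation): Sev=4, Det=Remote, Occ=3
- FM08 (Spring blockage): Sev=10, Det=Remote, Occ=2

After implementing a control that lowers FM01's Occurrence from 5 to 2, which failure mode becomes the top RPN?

RPN = Severity × Occurrence × Detection:
  FM01: 6 × 5 × 8 = 240
  FM02: 2 × 8 × 4 = 64
  FM03: 2 × 3 × 4 = 24
  FM04: 3 × 8 × 2 = 48
  FM05: 10 × 1 × 10 = 100
  FM06: 7 × 10 × 2 = 140
  FM07: 4 × 3 × 10 = 120
  FM08: 10 × 2 × 10 = 200
After action: FM01 → 6 × 2 × 8 = 96.
Revised RPNs: FM08=200, FM06=140, FM07=120, FM05=100, FM01=96, FM02=64, FM04=48, FM03=24.
Highest is now FM08 (200).

FM08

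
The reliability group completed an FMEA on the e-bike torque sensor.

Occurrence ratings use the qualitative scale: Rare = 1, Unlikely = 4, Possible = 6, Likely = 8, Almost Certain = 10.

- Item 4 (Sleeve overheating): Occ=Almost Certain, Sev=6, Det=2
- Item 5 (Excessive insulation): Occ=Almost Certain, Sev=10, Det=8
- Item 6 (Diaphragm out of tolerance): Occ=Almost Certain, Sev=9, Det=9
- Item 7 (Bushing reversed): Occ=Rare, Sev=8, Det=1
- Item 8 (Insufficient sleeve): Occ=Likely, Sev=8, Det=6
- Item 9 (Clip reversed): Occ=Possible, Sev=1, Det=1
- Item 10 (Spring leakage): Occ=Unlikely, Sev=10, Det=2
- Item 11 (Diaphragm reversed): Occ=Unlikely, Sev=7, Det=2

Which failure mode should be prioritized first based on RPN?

Item 6

RPN = Severity × Occurrence × Detection:
  Item 4: 6 × 10 × 2 = 120
  Item 5: 10 × 10 × 8 = 800
  Item 6: 9 × 10 × 9 = 810
  Item 7: 8 × 1 × 1 = 8
  Item 8: 8 × 8 × 6 = 384
  Item 9: 1 × 6 × 1 = 6
  Item 10: 10 × 4 × 2 = 80
  Item 11: 7 × 4 × 2 = 56
Highest RPN is 810 → Item 6.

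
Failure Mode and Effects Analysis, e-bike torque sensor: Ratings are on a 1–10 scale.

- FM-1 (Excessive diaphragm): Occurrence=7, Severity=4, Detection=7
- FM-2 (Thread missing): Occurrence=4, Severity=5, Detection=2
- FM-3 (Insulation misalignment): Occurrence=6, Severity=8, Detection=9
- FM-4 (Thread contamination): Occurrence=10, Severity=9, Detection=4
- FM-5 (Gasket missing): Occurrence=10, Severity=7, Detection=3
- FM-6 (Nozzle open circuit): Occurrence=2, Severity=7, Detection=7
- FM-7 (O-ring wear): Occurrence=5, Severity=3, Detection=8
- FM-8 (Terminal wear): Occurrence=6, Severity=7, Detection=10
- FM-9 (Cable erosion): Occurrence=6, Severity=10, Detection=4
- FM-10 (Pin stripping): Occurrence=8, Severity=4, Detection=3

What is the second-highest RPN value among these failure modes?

RPN = Severity × Occurrence × Detection:
  FM-1: 4 × 7 × 7 = 196
  FM-2: 5 × 4 × 2 = 40
  FM-3: 8 × 6 × 9 = 432
  FM-4: 9 × 10 × 4 = 360
  FM-5: 7 × 10 × 3 = 210
  FM-6: 7 × 2 × 7 = 98
  FM-7: 3 × 5 × 8 = 120
  FM-8: 7 × 6 × 10 = 420
  FM-9: 10 × 6 × 4 = 240
  FM-10: 4 × 8 × 3 = 96
Sorted descending: 432, 420, 360, 240, 210, 196, 120, 98, 96, 40.
The second-highest RPN is 420 (FM-8).

420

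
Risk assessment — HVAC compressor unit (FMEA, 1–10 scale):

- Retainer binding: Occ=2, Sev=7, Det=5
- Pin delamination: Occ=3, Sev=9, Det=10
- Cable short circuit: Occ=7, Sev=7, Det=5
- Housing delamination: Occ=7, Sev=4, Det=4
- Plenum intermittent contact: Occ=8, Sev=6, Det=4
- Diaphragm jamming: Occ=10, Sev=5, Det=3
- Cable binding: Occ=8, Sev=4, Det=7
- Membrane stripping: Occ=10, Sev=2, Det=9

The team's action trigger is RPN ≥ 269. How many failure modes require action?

1

RPN = Severity × Occurrence × Detection:
  Retainer binding: 7 × 2 × 5 = 70
  Pin delamination: 9 × 3 × 10 = 270
  Cable short circuit: 7 × 7 × 5 = 245
  Housing delamination: 4 × 7 × 4 = 112
  Plenum intermittent contact: 6 × 8 × 4 = 192
  Diaphragm jamming: 5 × 10 × 3 = 150
  Cable binding: 4 × 8 × 7 = 224
  Membrane stripping: 2 × 10 × 9 = 180
Modes with RPN ≥ 269: Pin delamination (270) → 1.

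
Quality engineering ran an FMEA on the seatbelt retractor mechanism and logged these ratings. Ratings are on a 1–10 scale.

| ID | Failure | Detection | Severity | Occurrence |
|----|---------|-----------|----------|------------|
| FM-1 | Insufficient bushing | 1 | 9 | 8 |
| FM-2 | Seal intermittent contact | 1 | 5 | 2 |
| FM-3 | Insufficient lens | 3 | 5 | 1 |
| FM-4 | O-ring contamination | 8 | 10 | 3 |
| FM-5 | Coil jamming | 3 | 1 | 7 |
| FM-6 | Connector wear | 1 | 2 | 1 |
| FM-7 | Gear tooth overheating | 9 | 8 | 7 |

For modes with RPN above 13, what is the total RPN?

852

RPN = Severity × Occurrence × Detection:
  FM-1: 9 × 8 × 1 = 72
  FM-2: 5 × 2 × 1 = 10
  FM-3: 5 × 1 × 3 = 15
  FM-4: 10 × 3 × 8 = 240
  FM-5: 1 × 7 × 3 = 21
  FM-6: 2 × 1 × 1 = 2
  FM-7: 8 × 7 × 9 = 504
RPN > 13: FM-1 (72), FM-3 (15), FM-4 (240), FM-5 (21), FM-7 (504).
Sum: 72 + 15 + 240 + 21 + 504 = 852.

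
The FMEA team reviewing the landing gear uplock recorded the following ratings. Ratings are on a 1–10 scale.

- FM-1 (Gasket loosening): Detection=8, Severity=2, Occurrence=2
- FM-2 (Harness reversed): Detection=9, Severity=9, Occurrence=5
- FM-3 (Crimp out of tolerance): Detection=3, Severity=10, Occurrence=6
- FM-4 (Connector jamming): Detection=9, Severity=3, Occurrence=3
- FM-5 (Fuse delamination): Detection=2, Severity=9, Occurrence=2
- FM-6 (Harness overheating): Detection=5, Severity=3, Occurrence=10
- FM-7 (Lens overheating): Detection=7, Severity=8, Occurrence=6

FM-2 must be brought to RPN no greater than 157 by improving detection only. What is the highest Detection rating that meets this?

FM-2: S=9, O=5, D=9 → current RPN = 405.
Fixed product = 45. Need 45 × D ≤ 157, so D ≤ 157/45 = 3.49.
Maximum integer Detection rating = 3 (gives RPN 135; D=4 would give 180 > 157).

3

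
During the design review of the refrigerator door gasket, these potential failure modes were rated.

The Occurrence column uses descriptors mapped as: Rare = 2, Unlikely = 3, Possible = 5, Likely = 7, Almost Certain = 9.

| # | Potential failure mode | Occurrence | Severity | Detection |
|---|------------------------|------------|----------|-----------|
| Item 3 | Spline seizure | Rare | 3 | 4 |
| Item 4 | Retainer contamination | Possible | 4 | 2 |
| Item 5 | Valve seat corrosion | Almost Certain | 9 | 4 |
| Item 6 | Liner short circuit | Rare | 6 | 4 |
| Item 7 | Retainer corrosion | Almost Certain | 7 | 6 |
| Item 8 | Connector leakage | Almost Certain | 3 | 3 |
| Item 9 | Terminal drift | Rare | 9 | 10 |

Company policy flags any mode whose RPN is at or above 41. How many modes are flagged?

RPN = Severity × Occurrence × Detection:
  Item 3: 3 × 2 × 4 = 24
  Item 4: 4 × 5 × 2 = 40
  Item 5: 9 × 9 × 4 = 324
  Item 6: 6 × 2 × 4 = 48
  Item 7: 7 × 9 × 6 = 378
  Item 8: 3 × 9 × 3 = 81
  Item 9: 9 × 2 × 10 = 180
Modes with RPN ≥ 41: Item 5 (324), Item 6 (48), Item 7 (378), Item 8 (81), Item 9 (180) → 5.

5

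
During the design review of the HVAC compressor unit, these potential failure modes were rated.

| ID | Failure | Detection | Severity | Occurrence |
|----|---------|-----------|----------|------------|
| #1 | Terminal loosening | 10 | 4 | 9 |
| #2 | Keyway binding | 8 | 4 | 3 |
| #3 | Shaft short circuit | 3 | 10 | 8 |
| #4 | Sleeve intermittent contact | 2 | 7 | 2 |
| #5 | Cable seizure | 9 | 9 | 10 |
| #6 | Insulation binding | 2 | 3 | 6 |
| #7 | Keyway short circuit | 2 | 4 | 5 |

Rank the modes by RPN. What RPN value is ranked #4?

RPN = Severity × Occurrence × Detection:
  #1: 4 × 9 × 10 = 360
  #2: 4 × 3 × 8 = 96
  #3: 10 × 8 × 3 = 240
  #4: 7 × 2 × 2 = 28
  #5: 9 × 10 × 9 = 810
  #6: 3 × 6 × 2 = 36
  #7: 4 × 5 × 2 = 40
Sorted descending: 810, 360, 240, 96, 40, 36, 28.
The fourth-highest RPN is 96 (#2).

96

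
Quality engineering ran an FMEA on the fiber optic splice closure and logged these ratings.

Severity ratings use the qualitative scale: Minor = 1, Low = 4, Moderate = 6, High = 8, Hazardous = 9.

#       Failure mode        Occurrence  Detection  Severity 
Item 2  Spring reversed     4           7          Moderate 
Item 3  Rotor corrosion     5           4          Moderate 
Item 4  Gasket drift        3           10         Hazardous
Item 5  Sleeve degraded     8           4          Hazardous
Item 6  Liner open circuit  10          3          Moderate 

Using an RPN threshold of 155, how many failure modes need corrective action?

4

RPN = Severity × Occurrence × Detection:
  Item 2: 6 × 4 × 7 = 168
  Item 3: 6 × 5 × 4 = 120
  Item 4: 9 × 3 × 10 = 270
  Item 5: 9 × 8 × 4 = 288
  Item 6: 6 × 10 × 3 = 180
Modes with RPN ≥ 155: Item 2 (168), Item 4 (270), Item 5 (288), Item 6 (180) → 4.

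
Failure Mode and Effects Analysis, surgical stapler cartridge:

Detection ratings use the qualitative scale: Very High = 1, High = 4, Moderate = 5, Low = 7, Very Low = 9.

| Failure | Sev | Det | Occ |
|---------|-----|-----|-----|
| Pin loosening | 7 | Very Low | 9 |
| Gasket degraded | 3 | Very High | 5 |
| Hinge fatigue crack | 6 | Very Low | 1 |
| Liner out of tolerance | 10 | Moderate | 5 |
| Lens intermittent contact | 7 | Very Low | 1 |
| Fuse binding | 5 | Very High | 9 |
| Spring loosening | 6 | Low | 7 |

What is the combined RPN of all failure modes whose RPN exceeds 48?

RPN = Severity × Occurrence × Detection:
  Pin loosening: 7 × 9 × 9 = 567
  Gasket degraded: 3 × 5 × 1 = 15
  Hinge fatigue crack: 6 × 1 × 9 = 54
  Liner out of tolerance: 10 × 5 × 5 = 250
  Lens intermittent contact: 7 × 1 × 9 = 63
  Fuse binding: 5 × 9 × 1 = 45
  Spring loosening: 6 × 7 × 7 = 294
RPN > 48: Pin loosening (567), Hinge fatigue crack (54), Liner out of tolerance (250), Lens intermittent contact (63), Spring loosening (294).
Sum: 567 + 54 + 250 + 63 + 294 = 1228.

1228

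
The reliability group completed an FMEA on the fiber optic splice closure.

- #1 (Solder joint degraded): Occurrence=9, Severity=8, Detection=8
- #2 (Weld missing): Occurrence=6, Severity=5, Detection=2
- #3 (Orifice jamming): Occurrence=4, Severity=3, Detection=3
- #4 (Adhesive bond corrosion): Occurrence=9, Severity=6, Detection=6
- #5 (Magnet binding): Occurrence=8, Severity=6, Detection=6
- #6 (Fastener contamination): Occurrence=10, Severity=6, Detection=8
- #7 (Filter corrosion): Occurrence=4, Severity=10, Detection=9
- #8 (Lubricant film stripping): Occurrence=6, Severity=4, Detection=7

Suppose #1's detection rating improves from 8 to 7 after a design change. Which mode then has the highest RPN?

RPN = Severity × Occurrence × Detection:
  #1: 8 × 9 × 8 = 576
  #2: 5 × 6 × 2 = 60
  #3: 3 × 4 × 3 = 36
  #4: 6 × 9 × 6 = 324
  #5: 6 × 8 × 6 = 288
  #6: 6 × 10 × 8 = 480
  #7: 10 × 4 × 9 = 360
  #8: 4 × 6 × 7 = 168
After action: #1 → 8 × 9 × 7 = 504.
Revised RPNs: #1=504, #6=480, #7=360, #4=324, #5=288, #8=168, #2=60, #3=36.
Highest is now #1 (504).

#1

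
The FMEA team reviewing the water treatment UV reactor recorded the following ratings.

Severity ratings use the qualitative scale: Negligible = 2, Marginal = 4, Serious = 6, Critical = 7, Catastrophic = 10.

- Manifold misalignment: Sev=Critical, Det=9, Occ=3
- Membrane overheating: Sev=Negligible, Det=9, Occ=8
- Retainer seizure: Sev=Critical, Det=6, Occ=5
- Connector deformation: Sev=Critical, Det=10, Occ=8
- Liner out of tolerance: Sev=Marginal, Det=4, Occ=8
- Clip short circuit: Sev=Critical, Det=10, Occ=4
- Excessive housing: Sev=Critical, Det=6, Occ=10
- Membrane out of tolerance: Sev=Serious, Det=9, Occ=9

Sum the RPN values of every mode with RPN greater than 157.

2145

RPN = Severity × Occurrence × Detection:
  Manifold misalignment: 7 × 3 × 9 = 189
  Membrane overheating: 2 × 8 × 9 = 144
  Retainer seizure: 7 × 5 × 6 = 210
  Connector deformation: 7 × 8 × 10 = 560
  Liner out of tolerance: 4 × 8 × 4 = 128
  Clip short circuit: 7 × 4 × 10 = 280
  Excessive housing: 7 × 10 × 6 = 420
  Membrane out of tolerance: 6 × 9 × 9 = 486
RPN > 157: Manifold misalignment (189), Retainer seizure (210), Connector deformation (560), Clip short circuit (280), Excessive housing (420), Membrane out of tolerance (486).
Sum: 189 + 210 + 560 + 280 + 420 + 486 = 2145.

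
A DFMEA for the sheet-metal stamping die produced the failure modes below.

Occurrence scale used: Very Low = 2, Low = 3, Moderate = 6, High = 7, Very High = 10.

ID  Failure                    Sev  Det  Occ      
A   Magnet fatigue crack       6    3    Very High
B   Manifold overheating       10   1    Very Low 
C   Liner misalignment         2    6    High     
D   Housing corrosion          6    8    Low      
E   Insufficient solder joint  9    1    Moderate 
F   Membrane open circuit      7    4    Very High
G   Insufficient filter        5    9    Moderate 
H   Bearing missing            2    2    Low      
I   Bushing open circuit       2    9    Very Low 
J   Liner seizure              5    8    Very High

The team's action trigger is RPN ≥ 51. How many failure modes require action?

RPN = Severity × Occurrence × Detection:
  A: 6 × 10 × 3 = 180
  B: 10 × 2 × 1 = 20
  C: 2 × 7 × 6 = 84
  D: 6 × 3 × 8 = 144
  E: 9 × 6 × 1 = 54
  F: 7 × 10 × 4 = 280
  G: 5 × 6 × 9 = 270
  H: 2 × 3 × 2 = 12
  I: 2 × 2 × 9 = 36
  J: 5 × 10 × 8 = 400
Modes with RPN ≥ 51: A (180), C (84), D (144), E (54), F (280), G (270), J (400) → 7.

7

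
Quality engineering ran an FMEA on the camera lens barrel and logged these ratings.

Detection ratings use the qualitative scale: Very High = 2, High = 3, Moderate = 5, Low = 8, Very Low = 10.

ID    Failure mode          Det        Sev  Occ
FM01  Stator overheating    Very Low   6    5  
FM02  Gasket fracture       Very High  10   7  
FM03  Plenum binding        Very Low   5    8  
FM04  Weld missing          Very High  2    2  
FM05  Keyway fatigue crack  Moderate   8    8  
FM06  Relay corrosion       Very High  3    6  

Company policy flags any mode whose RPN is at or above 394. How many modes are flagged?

1

RPN = Severity × Occurrence × Detection:
  FM01: 6 × 5 × 10 = 300
  FM02: 10 × 7 × 2 = 140
  FM03: 5 × 8 × 10 = 400
  FM04: 2 × 2 × 2 = 8
  FM05: 8 × 8 × 5 = 320
  FM06: 3 × 6 × 2 = 36
Modes with RPN ≥ 394: FM03 (400) → 1.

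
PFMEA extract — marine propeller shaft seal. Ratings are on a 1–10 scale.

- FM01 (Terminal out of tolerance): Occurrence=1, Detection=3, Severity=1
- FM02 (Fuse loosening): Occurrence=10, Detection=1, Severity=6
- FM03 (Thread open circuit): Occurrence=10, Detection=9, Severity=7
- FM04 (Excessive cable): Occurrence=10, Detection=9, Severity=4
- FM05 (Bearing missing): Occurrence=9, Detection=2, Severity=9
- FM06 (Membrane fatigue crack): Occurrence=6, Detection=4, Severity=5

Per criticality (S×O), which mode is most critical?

Criticality = Severity × Occurrence:
  FM01: 1 × 1 = 1
  FM02: 6 × 10 = 60
  FM03: 7 × 10 = 70
  FM04: 4 × 10 = 40
  FM05: 9 × 9 = 81
  FM06: 5 × 6 = 30
Highest criticality is 81 → FM05.

FM05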